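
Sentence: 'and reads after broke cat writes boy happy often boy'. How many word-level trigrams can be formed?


Word trigrams from [10] words:
  Trigram 1: (and reads after)
  Trigram 2: (reads after broke)
  Trigram 3: (after broke cat)
  Trigram 4: (broke cat writes)
  Trigram 5: (cat writes boy)
  Trigram 6: (writes boy happy)
  Trigram 7: (boy happy often)
  Trigram 8: (happy often boy)
Total word trigrams: 10 - 2 = 8

8


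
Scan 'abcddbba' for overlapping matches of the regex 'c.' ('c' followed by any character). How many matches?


Pattern: c. means 'c' followed by any character.
Scanning 'abcddbba' position-by-position:
  Pos 0: window 'ab' -> no
  Pos 1: window 'bc' -> no
  Pos 2: window 'cd' -> MATCH
  Pos 3: window 'dd' -> no
  Pos 4: window 'db' -> no
  Pos 5: window 'bb' -> no
  Pos 6: window 'ba' -> no
  Pos 7: window 'a' -> no
Total matches: 1

1


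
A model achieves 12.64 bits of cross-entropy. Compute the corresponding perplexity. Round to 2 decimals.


Perplexity formula: PP = 2^H
H = 12.64
PP = 2^12.64
Decompose: 2^12.64 = 2^12 * 2^0.64
2^12 = 4096, 2^0.64 ~ 1.5583292
PP ~ 4096 * 1.5583292 = 6382.9164032
Rounded to 2 decimals: 6382.92

6382.92


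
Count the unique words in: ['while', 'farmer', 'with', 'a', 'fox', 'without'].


Listing all tokens and tracking unique types:
  Token 1: 'while' -> NEW (unique so far: 1)
  Token 2: 'farmer' -> NEW (unique so far: 2)
  Token 3: 'with' -> NEW (unique so far: 3)
  Token 4: 'a' -> NEW (unique so far: 4)
  Token 5: 'fox' -> NEW (unique so far: 5)
  Token 6: 'without' -> NEW (unique so far: 6)
Unique types: ('a', 'farmer', 'fox', 'while', 'with', 'without')
Vocabulary size: 6

6


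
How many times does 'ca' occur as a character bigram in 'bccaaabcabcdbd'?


Scanning 'bccaaabcabcdbd' for bigram 'ca':
  Position 0: 'bc' -> no
  Position 1: 'cc' -> no
  Position 2: 'ca' -> MATCH
  Position 3: 'aa' -> no
  Position 4: 'aa' -> no
  Position 5: 'ab' -> no
  Position 6: 'bc' -> no
  Position 7: 'ca' -> MATCH
  Position 8: 'ab' -> no
  Position 9: 'bc' -> no
  Position 10: 'cd' -> no
  Position 11: 'db' -> no
  Position 12: 'bd' -> no
Total matches: 2

2


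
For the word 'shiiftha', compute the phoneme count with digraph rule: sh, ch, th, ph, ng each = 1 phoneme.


Parsing 'shiiftha' greedily, digraphs first:
  'sh' -> digraph (1 consonant phoneme) (phonemes so far: 1)
  'i' -> vowel phoneme (phonemes so far: 2)
  'i' -> vowel phoneme (phonemes so far: 3)
  'f' -> consonant phoneme (phonemes so far: 4)
  'th' -> digraph (1 consonant phoneme) (phonemes so far: 5)
  'a' -> vowel phoneme (phonemes so far: 6)
Total phonemes: 6

6


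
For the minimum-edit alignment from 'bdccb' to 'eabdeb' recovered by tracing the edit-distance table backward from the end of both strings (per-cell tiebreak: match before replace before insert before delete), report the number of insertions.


Edit distance = 4. Backtracking from cell (5, 6) with preference match > replace > insert > delete,
then listing the resulting alignment 'bdccb' -> 'eabdeb' left to right:
  Step 1: insert 'e' [insertion #1]
  Step 2: insert 'a' [insertion #2]
  Step 3: keep 'b'
  Step 4: keep 'd'
  Step 5: delete 'c'
  Step 6: replace c->e
  Step 7: keep 'b'
Total insertions: 2

2


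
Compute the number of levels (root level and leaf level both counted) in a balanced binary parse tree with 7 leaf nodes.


In a balanced binary tree with n leaves the deepest leaf is ceil(log2(n)) edges below the root,
so counting node levels inclusive of root and leaves gives ceil(log2(n)) + 1 levels.
log2(7) = 2.8074
ceil(2.8074) = 3
levels = 3 + 1 = 4

4


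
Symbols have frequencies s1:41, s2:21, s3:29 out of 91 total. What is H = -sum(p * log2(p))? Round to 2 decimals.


Computing entropy H = -sum(p_i * log2(p_i)):
  s1: p = 41/91 = 0.4505, -p*log2(p) = 0.5182
  s2: p = 21/91 = 0.2308, -p*log2(p) = 0.4882
  s3: p = 29/91 = 0.3187, -p*log2(p) = 0.5258
H = sum of terms = 1.5322
Rounded to 2 decimals: 1.53

1.53


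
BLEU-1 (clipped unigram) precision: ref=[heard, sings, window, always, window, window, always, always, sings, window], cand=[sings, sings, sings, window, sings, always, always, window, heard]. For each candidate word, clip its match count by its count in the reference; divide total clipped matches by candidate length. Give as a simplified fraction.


Reference word counts: {'always': 3, 'heard': 1, 'sings': 2, 'window': 4}
Checking each candidate word (with clipping):
  'sings' -> in reference (ref count 2, used 1/2) -> match (matches: 1)
  'sings' -> in reference (ref count 2, used 2/2) -> match (matches: 2)
  'sings' -> ref count 2 already used up (2/2) -> clipped, no match (matches: 2)
  'window' -> in reference (ref count 4, used 1/4) -> match (matches: 3)
  'sings' -> ref count 2 already used up (2/2) -> clipped, no match (matches: 3)
  'always' -> in reference (ref count 3, used 1/3) -> match (matches: 4)
  'always' -> in reference (ref count 3, used 2/3) -> match (matches: 5)
  'window' -> in reference (ref count 4, used 2/4) -> match (matches: 6)
  'heard' -> in reference (ref count 1, used 1/1) -> match (matches: 7)
Clipped matches: 7, Candidate length: 9
Precision = 7/9

7/9


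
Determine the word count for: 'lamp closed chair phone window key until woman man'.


Counting words by splitting on spaces:
  Word 1: 'lamp'
  Word 2: 'closed'
  Word 3: 'chair'
  Word 4: 'phone'
  Word 5: 'window'
  Word 6: 'key'
  Word 7: 'until'
  Word 8: 'woman'
  Word 9: 'man'
Total words: 9

9


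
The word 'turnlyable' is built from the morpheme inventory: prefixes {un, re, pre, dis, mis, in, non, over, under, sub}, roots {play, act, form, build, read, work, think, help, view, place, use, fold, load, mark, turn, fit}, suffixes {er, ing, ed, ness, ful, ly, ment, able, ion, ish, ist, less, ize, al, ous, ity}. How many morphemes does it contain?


Segmenting 'turnlyable' against the inventory:
  'turn' -> root (morpheme 1)
  'ly' -> suffix (morpheme 2)
  'able' -> suffix (morpheme 3)
Total morphemes: 3

3


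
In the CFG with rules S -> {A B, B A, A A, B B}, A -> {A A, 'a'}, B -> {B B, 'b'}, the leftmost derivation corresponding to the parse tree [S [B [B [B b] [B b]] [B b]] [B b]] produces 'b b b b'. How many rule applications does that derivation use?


Every bracketed nonterminal node [X ...] in the tree is produced by exactly one rule application.
Reading the tree off as a leftmost derivation:
  Step 1: S  =>  B B   (applied S -> B B)
  Step 2: B B  =>  B B B   (applied B -> B B)
  Step 3: B B B  =>  B B B B   (applied B -> B B)
  Step 4: B B B B  =>  b B B B   (applied B -> b)
  Step 5: b B B B  =>  b b B B   (applied B -> b)
  Step 6: b b B B  =>  b b b B   (applied B -> b)
  Step 7: b b b B  =>  b b b b   (applied B -> b)
Final yield: b b b b
Total rewrite steps: 7

7


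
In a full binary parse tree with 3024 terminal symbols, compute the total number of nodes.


Leaf nodes (terminals): 3024
Internal nodes = n - 1 = 3024 - 1 = 3023
Total = leaves + internal = 3024 + 3023 = 6047

6047


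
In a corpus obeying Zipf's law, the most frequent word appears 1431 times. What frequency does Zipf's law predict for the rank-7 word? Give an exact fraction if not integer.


Zipf's law: freq(rank) = f1 / rank
f1 = 1431, rank = 7
freq = 1431 / 7
GCD(1431, 7) = 1
Simplified: 1431/7

1431/7


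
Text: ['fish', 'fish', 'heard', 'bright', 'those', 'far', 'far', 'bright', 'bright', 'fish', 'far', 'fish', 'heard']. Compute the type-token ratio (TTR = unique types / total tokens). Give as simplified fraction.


Tokens: 13
Unique types: ('bright', 'far', 'fish', 'heard', 'those') = 5
TTR = 5/13
Already in lowest terms.

5/13


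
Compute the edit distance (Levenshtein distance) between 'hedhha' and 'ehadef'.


Building DP table for s1='hedhha' (len 6) and s2='ehadef' (len 6):
       e  h  a  d  e  f
    0  1  2  3  4  5  6
  h 1  1  1  2  3  4  5
  e 2  1  2  2  3  3  4
  d 3  2  2  3  2  3  4
  h 4  3  2  3  3  3  4
  h 5  4  3  3  4  4  4
  a 6  5  4  3  4  5  5
Edit distance = dp[6][6] = 5

5


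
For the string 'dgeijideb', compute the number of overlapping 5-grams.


String 'dgeijideb' has length L = 9.
Number of overlapping n-grams = L - n + 1
Substituting: 9 - 5 + 1 = 5

5


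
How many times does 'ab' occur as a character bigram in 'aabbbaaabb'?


Scanning 'aabbbaaabb' for bigram 'ab':
  Position 0: 'aa' -> no
  Position 1: 'ab' -> MATCH
  Position 2: 'bb' -> no
  Position 3: 'bb' -> no
  Position 4: 'ba' -> no
  Position 5: 'aa' -> no
  Position 6: 'aa' -> no
  Position 7: 'ab' -> MATCH
  Position 8: 'bb' -> no
Total matches: 2

2


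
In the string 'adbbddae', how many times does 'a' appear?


Scanning 'adbbddae' for 'a':
  Position 0: 'a' -> MATCH (count: 1)
  Position 6: 'a' -> MATCH (count: 2)
Total occurrences of 'a': 2

2


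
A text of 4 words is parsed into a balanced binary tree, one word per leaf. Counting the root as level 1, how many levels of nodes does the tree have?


In a balanced binary tree with n leaves the deepest leaf is ceil(log2(n)) edges below the root,
so counting node levels inclusive of root and leaves gives ceil(log2(n)) + 1 levels.
log2(4) = 2.0000
ceil(2.0000) = 2
levels = 2 + 1 = 3

3


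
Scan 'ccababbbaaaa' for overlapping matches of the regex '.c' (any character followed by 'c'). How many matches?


Pattern: .c means any character followed by 'c'.
Scanning 'ccababbbaaaa' position-by-position:
  Pos 0: window 'cc' -> MATCH
  Pos 1: window 'ca' -> no
  Pos 2: window 'ab' -> no
  Pos 3: window 'ba' -> no
  Pos 4: window 'ab' -> no
  Pos 5: window 'bb' -> no
  Pos 6: window 'bb' -> no
  Pos 7: window 'ba' -> no
  Pos 8: window 'aa' -> no
  Pos 9: window 'aa' -> no
  Pos 10: window 'aa' -> no
  Pos 11: window 'a' -> no
Total matches: 1

1


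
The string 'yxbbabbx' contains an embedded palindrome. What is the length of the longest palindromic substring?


Scanning 'yxbbabbx' for palindromic substrings.
Substring at positions 1-7: 'xbbabbx'.
Check: reverse('xbbabbx') = 'xbbabbx' -> palindrome confirmed.
Neighbouring characters ('y' / '-') break symmetry, so it cannot extend further.
No longer palindromic substring exists; longest length = 7

7


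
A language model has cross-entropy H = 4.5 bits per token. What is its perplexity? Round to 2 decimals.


Perplexity formula: PP = 2^H
H = 4.5
PP = 2^4.5
Decompose: 2^4.5 = 2^4 * 2^0.5 = 2^4 * sqrt(2)
2^4 = 16, sqrt(2) ~ 1.4142136
PP ~ 16 * 1.4142136 = 22.6274176
Rounded to 2 decimals: 22.63

22.63


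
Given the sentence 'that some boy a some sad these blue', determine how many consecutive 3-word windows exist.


Word trigrams from [8] words:
  Trigram 1: (that some boy)
  Trigram 2: (some boy a)
  Trigram 3: (boy a some)
  Trigram 4: (a some sad)
  Trigram 5: (some sad these)
  Trigram 6: (sad these blue)
Total word trigrams: 8 - 2 = 6

6


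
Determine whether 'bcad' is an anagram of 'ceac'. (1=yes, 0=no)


Sort characters of 'bcad': 'abcd'
Sort characters of 'ceac': 'acce'
Sorted forms differ -> they are NOT anagrams
Result: 0

0


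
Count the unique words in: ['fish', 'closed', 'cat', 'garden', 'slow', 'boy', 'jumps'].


Listing all tokens and tracking unique types:
  Token 1: 'fish' -> NEW (unique so far: 1)
  Token 2: 'closed' -> NEW (unique so far: 2)
  Token 3: 'cat' -> NEW (unique so far: 3)
  Token 4: 'garden' -> NEW (unique so far: 4)
  Token 5: 'slow' -> NEW (unique so far: 5)
  Token 6: 'boy' -> NEW (unique so far: 6)
  Token 7: 'jumps' -> NEW (unique so far: 7)
Unique types: ('boy', 'cat', 'closed', 'fish', 'garden', 'jumps', 'slow')
Vocabulary size: 7

7


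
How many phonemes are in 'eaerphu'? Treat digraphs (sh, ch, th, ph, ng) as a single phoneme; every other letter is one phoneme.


Parsing 'eaerphu' greedily, digraphs first:
  'e' -> vowel phoneme (phonemes so far: 1)
  'a' -> vowel phoneme (phonemes so far: 2)
  'e' -> vowel phoneme (phonemes so far: 3)
  'r' -> consonant phoneme (phonemes so far: 4)
  'ph' -> digraph (1 consonant phoneme) (phonemes so far: 5)
  'u' -> vowel phoneme (phonemes so far: 6)
Total phonemes: 6

6


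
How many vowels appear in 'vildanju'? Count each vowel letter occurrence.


Scanning each character of 'vildanju':
  Position 1: 'v' -> consonant (running count: 0)
  Position 2: 'i' -> vowel (running count: 1)
  Position 3: 'l' -> consonant (running count: 1)
  Position 4: 'd' -> consonant (running count: 1)
  Position 5: 'a' -> vowel (running count: 2)
  Position 6: 'n' -> consonant (running count: 2)
  Position 7: 'j' -> consonant (running count: 2)
  Position 8: 'u' -> vowel (running count: 3)
Total vowels: 3

3


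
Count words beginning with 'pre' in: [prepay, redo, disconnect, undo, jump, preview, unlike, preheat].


Checking each word for prefix 'pre':
  'prepay' -> YES, starts with 'pre' (count: 1)
  'redo' -> no (count: 1)
  'disconnect' -> no (count: 1)
  'undo' -> no (count: 1)
  'jump' -> no (count: 1)
  'preview' -> YES, starts with 'pre' (count: 2)
  'unlike' -> no (count: 2)
  'preheat' -> YES, starts with 'pre' (count: 3)
Total with prefix 'pre': 3

3


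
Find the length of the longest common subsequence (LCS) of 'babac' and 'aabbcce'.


DP table for LCS of 'babac' and 'aabbcce':
       a  a  b  b  c  c  e
    0  0  0  0  0  0  0  0
  b 0  0  0  1  1  1  1  1
  a 0  1  1  1  1  1  1  1
  b 0  1  1  2  2  2  2  2
  a 0  1  2  2  2  2  2  2
  c 0  1  2  2  2  3  3  3
LCS: 'bbc'
LCS length = 3

3


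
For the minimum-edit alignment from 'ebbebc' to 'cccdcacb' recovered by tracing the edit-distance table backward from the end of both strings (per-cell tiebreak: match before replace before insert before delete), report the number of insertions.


Edit distance = 7. Backtracking from cell (6, 8) with preference match > replace > insert > delete,
then listing the resulting alignment 'ebbebc' -> 'cccdcacb' left to right:
  Step 1: insert 'c' [insertion #1]
  Step 2: replace e->c
  Step 3: replace b->c
  Step 4: replace b->d
  Step 5: replace e->c
  Step 6: replace b->a
  Step 7: keep 'c'
  Step 8: insert 'b' [insertion #2]
Total insertions: 2

2


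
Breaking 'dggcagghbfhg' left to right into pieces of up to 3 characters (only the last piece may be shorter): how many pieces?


'dggcagghbfhg' has 12 characters.
Chunking with max size 3:
  Chunk 1: 'dgg' (positions 0-2)
  Chunk 2: 'cag' (positions 3-5)
  Chunk 3: 'ghb' (positions 6-8)
  Chunk 4: 'fhg' (positions 9-11)
Total chunks: ceil(12 / 3) = 4

4


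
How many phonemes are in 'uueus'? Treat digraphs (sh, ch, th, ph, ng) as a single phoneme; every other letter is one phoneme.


Parsing 'uueus' greedily, digraphs first:
  'u' -> vowel phoneme (phonemes so far: 1)
  'u' -> vowel phoneme (phonemes so far: 2)
  'e' -> vowel phoneme (phonemes so far: 3)
  'u' -> vowel phoneme (phonemes so far: 4)
  's' -> consonant phoneme (phonemes so far: 5)
Total phonemes: 5

5


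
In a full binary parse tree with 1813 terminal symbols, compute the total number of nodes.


Leaf nodes (terminals): 1813
Internal nodes = n - 1 = 1813 - 1 = 1812
Total = leaves + internal = 1813 + 1812 = 3625

3625


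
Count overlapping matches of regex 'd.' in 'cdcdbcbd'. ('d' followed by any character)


Pattern: d. means 'd' followed by any character.
Scanning 'cdcdbcbd' position-by-position:
  Pos 0: window 'cd' -> no
  Pos 1: window 'dc' -> MATCH
  Pos 2: window 'cd' -> no
  Pos 3: window 'db' -> MATCH
  Pos 4: window 'bc' -> no
  Pos 5: window 'cb' -> no
  Pos 6: window 'bd' -> no
  Pos 7: window 'd' -> no
Total matches: 2

2


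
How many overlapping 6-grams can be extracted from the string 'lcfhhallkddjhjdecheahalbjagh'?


String 'lcfhhallkddjhjdecheahalbjagh' has length L = 28.
Number of overlapping n-grams = L - n + 1
Substituting: 28 - 6 + 1 = 23

23


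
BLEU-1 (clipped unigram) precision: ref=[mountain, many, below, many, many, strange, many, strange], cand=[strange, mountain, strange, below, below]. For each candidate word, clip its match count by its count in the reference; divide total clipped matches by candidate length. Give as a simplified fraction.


Reference word counts: {'below': 1, 'many': 4, 'mountain': 1, 'strange': 2}
Checking each candidate word (with clipping):
  'strange' -> in reference (ref count 2, used 1/2) -> match (matches: 1)
  'mountain' -> in reference (ref count 1, used 1/1) -> match (matches: 2)
  'strange' -> in reference (ref count 2, used 2/2) -> match (matches: 3)
  'below' -> in reference (ref count 1, used 1/1) -> match (matches: 4)
  'below' -> ref count 1 already used up (1/1) -> clipped, no match (matches: 4)
Clipped matches: 4, Candidate length: 5
Precision = 4/5

4/5


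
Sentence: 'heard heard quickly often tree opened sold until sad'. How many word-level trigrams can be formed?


Word trigrams from [9] words:
  Trigram 1: (heard heard quickly)
  Trigram 2: (heard quickly often)
  Trigram 3: (quickly often tree)
  Trigram 4: (often tree opened)
  Trigram 5: (tree opened sold)
  Trigram 6: (opened sold until)
  Trigram 7: (sold until sad)
Total word trigrams: 9 - 2 = 7

7


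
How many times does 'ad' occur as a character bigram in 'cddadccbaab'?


Scanning 'cddadccbaab' for bigram 'ad':
  Position 0: 'cd' -> no
  Position 1: 'dd' -> no
  Position 2: 'da' -> no
  Position 3: 'ad' -> MATCH
  Position 4: 'dc' -> no
  Position 5: 'cc' -> no
  Position 6: 'cb' -> no
  Position 7: 'ba' -> no
  Position 8: 'aa' -> no
  Position 9: 'ab' -> no
Total matches: 1

1


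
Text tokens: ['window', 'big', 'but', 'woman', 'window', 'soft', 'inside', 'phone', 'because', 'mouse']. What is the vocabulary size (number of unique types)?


Listing all tokens and tracking unique types:
  Token 1: 'window' -> NEW (unique so far: 1)
  Token 2: 'big' -> NEW (unique so far: 2)
  Token 3: 'but' -> NEW (unique so far: 3)
  Token 4: 'woman' -> NEW (unique so far: 4)
  Token 5: 'window' -> duplicate (unique so far: 4)
  Token 6: 'soft' -> NEW (unique so far: 5)
  Token 7: 'inside' -> NEW (unique so far: 6)
  Token 8: 'phone' -> NEW (unique so far: 7)
  Token 9: 'because' -> NEW (unique so far: 8)
  Token 10: 'mouse' -> NEW (unique so far: 9)
Unique types: ('because', 'big', 'but', 'inside', 'mouse', 'phone', 'soft', 'window', 'woman')
Vocabulary size: 9

9


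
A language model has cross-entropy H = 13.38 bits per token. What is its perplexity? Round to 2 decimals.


Perplexity formula: PP = 2^H
H = 13.38
PP = 2^13.38
Decompose: 2^13.38 = 2^13 * 2^0.38
2^13 = 8192, 2^0.38 ~ 1.3013419
PP ~ 8192 * 1.3013419 = 10660.5928448
Rounded to 2 decimals: 10660.59

10660.59


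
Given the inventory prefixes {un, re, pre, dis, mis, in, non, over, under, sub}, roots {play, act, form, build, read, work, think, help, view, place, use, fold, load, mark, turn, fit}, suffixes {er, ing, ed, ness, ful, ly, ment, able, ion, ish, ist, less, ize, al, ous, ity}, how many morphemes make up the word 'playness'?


Segmenting 'playness' against the inventory:
  'play' -> root (morpheme 1)
  'ness' -> suffix (morpheme 2)
Total morphemes: 2

2


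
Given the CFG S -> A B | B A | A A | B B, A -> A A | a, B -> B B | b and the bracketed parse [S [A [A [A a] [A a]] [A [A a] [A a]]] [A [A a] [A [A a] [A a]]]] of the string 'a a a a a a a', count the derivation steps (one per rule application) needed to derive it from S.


Every bracketed nonterminal node [X ...] in the tree is produced by exactly one rule application.
Reading the tree off as a leftmost derivation:
  Step 1: S  =>  A A   (applied S -> A A)
  Step 2: A A  =>  A A A   (applied A -> A A)
  Step 3: A A A  =>  A A A A   (applied A -> A A)
  Step 4: A A A A  =>  a A A A   (applied A -> a)
  Step 5: a A A A  =>  a a A A   (applied A -> a)
  Step 6: a a A A  =>  a a A A A   (applied A -> A A)
  Step 7: a a A A A  =>  a a a A A   (applied A -> a)
  Step 8: a a a A A  =>  a a a a A   (applied A -> a)
  Step 9: a a a a A  =>  a a a a A A   (applied A -> A A)
  Step 10: a a a a A A  =>  a a a a a A   (applied A -> a)
  Step 11: a a a a a A  =>  a a a a a A A   (applied A -> A A)
  Step 12: a a a a a A A  =>  a a a a a a A   (applied A -> a)
  Step 13: a a a a a a A  =>  a a a a a a a   (applied A -> a)
Final yield: a a a a a a a
Total rewrite steps: 13

13


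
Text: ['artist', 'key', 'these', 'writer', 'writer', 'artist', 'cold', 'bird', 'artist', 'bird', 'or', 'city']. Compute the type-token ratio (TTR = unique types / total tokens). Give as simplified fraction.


Tokens: 12
Unique types: ('artist', 'bird', 'city', 'cold', 'key', 'or', 'these', 'writer') = 8
TTR = 8/12
Simplify: divide both by 4 -> 2/3
TTR = 2/3

2/3


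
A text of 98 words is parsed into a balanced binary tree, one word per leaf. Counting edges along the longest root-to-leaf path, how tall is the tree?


In a balanced binary tree with n leaves the deepest leaf is ceil(log2(n)) edges below the root.
log2(98) = 6.6147
ceil(6.6147) = 7
height (edges) = 7

7


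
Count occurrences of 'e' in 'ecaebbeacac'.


Scanning 'ecaebbeacac' for 'e':
  Position 0: 'e' -> MATCH (count: 1)
  Position 3: 'e' -> MATCH (count: 2)
  Position 6: 'e' -> MATCH (count: 3)
Total occurrences of 'e': 3

3


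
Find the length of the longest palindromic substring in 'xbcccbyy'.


Scanning 'xbcccbyy' for palindromic substrings.
Substring at positions 1-5: 'bcccb'.
Check: reverse('bcccb') = 'bcccb' -> palindrome confirmed.
Neighbouring characters ('x' / 'y') break symmetry, so it cannot extend further.
No longer palindromic substring exists; longest length = 5

5


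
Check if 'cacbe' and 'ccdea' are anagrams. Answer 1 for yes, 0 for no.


Sort characters of 'cacbe': 'abcce'
Sort characters of 'ccdea': 'accde'
Sorted forms differ -> they are NOT anagrams
Result: 0

0


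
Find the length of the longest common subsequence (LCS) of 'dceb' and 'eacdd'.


DP table for LCS of 'dceb' and 'eacdd':
       e  a  c  d  d
    0  0  0  0  0  0
  d 0  0  0  0  1  1
  c 0  0  0  1  1  1
  e 0  1  1  1  1  1
  b 0  1  1  1  1  1
LCS: 'd'
LCS length = 1

1


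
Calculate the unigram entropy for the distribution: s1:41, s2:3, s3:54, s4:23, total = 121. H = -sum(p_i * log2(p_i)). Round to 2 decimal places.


Computing entropy H = -sum(p_i * log2(p_i)):
  s1: p = 41/121 = 0.3388, -p*log2(p) = 0.5290
  s2: p = 3/121 = 0.0248, -p*log2(p) = 0.1322
  s3: p = 54/121 = 0.4463, -p*log2(p) = 0.5195
  s4: p = 23/121 = 0.1901, -p*log2(p) = 0.4553
H = sum of terms = 1.6360
Rounded to 2 decimals: 1.64

1.64


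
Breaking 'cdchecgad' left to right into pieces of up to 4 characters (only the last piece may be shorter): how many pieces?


'cdchecgad' has 9 characters.
Chunking with max size 4:
  Chunk 1: 'cdch' (positions 0-3)
  Chunk 2: 'ecga' (positions 4-7)
  Chunk 3: 'd' (positions 8-8)
Total chunks: ceil(9 / 4) = 3

3


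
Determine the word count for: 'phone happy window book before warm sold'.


Counting words by splitting on spaces:
  Word 1: 'phone'
  Word 2: 'happy'
  Word 3: 'window'
  Word 4: 'book'
  Word 5: 'before'
  Word 6: 'warm'
  Word 7: 'sold'
Total words: 7

7


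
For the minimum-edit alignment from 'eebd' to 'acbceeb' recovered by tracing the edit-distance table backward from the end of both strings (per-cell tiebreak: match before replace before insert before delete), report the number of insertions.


Edit distance = 5. Backtracking from cell (4, 7) with preference match > replace > insert > delete,
then listing the resulting alignment 'eebd' -> 'acbceeb' left to right:
  Step 1: insert 'a' [insertion #1]
  Step 2: insert 'c' [insertion #2]
  Step 3: insert 'b' [insertion #3]
  Step 4: insert 'c' [insertion #4]
  Step 5: keep 'e'
  Step 6: keep 'e'
  Step 7: keep 'b'
  Step 8: delete 'd'
Total insertions: 4

4


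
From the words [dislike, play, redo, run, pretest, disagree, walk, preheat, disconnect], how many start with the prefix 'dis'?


Checking each word for prefix 'dis':
  'dislike' -> YES, starts with 'dis' (count: 1)
  'play' -> no (count: 1)
  'redo' -> no (count: 1)
  'run' -> no (count: 1)
  'pretest' -> no (count: 1)
  'disagree' -> YES, starts with 'dis' (count: 2)
  'walk' -> no (count: 2)
  'preheat' -> no (count: 2)
  'disconnect' -> YES, starts with 'dis' (count: 3)
Total with prefix 'dis': 3

3


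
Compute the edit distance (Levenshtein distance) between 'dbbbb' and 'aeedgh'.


Building DP table for s1='dbbbb' (len 5) and s2='aeedgh' (len 6):
       a  e  e  d  g  h
    0  1  2  3  4  5  6
  d 1  1  2  3  3  4  5
  b 2  2  2  3  4  4  5
  b 3  3  3  3  4  5  5
  b 4  4  4  4  4  5  6
  b 5  5  5  5  5  5  6
Edit distance = dp[5][6] = 6

6


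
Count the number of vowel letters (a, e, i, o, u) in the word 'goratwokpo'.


Scanning each character of 'goratwokpo':
  Position 1: 'g' -> consonant (running count: 0)
  Position 2: 'o' -> vowel (running count: 1)
  Position 3: 'r' -> consonant (running count: 1)
  Position 4: 'a' -> vowel (running count: 2)
  Position 5: 't' -> consonant (running count: 2)
  Position 6: 'w' -> consonant (running count: 2)
  Position 7: 'o' -> vowel (running count: 3)
  Position 8: 'k' -> consonant (running count: 3)
  Position 9: 'p' -> consonant (running count: 3)
  Position 10: 'o' -> vowel (running count: 4)
Total vowels: 4

4


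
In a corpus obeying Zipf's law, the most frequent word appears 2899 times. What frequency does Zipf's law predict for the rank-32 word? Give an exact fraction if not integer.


Zipf's law: freq(rank) = f1 / rank
f1 = 2899, rank = 32
freq = 2899 / 32
GCD(2899, 32) = 1
Simplified: 2899/32

2899/32


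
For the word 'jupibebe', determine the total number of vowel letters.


Scanning each character of 'jupibebe':
  Position 1: 'j' -> consonant (running count: 0)
  Position 2: 'u' -> vowel (running count: 1)
  Position 3: 'p' -> consonant (running count: 1)
  Position 4: 'i' -> vowel (running count: 2)
  Position 5: 'b' -> consonant (running count: 2)
  Position 6: 'e' -> vowel (running count: 3)
  Position 7: 'b' -> consonant (running count: 3)
  Position 8: 'e' -> vowel (running count: 4)
Total vowels: 4

4


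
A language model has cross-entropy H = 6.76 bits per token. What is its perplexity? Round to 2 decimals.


Perplexity formula: PP = 2^H
H = 6.76
PP = 2^6.76
Decompose: 2^6.76 = 2^6 * 2^0.76
2^6 = 64, 2^0.76 ~ 1.6934906
PP ~ 64 * 1.6934906 = 108.3833984
Rounded to 2 decimals: 108.38

108.38


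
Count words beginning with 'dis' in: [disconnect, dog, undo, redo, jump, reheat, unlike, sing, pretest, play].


Checking each word for prefix 'dis':
  'disconnect' -> YES, starts with 'dis' (count: 1)
  'dog' -> no (count: 1)
  'undo' -> no (count: 1)
  'redo' -> no (count: 1)
  'jump' -> no (count: 1)
  'reheat' -> no (count: 1)
  'unlike' -> no (count: 1)
  'sing' -> no (count: 1)
  'pretest' -> no (count: 1)
  'play' -> no (count: 1)
Total with prefix 'dis': 1

1


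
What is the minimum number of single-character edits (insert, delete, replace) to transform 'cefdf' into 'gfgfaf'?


Building DP table for s1='cefdf' (len 5) and s2='gfgfaf' (len 6):
       g  f  g  f  a  f
    0  1  2  3  4  5  6
  c 1  1  2  3  4  5  6
  e 2  2  2  3  4  5  6
  f 3  3  2  3  3  4  5
  d 4  4  3  3  4  4  5
  f 5  5  4  4  3  4  4
Edit distance = dp[5][6] = 4

4


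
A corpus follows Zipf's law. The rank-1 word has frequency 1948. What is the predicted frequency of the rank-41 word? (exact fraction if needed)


Zipf's law: freq(rank) = f1 / rank
f1 = 1948, rank = 41
freq = 1948 / 41
GCD(1948, 41) = 1
Simplified: 1948/41

1948/41


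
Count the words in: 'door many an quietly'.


Counting words by splitting on spaces:
  Word 1: 'door'
  Word 2: 'many'
  Word 3: 'an'
  Word 4: 'quietly'
Total words: 4

4


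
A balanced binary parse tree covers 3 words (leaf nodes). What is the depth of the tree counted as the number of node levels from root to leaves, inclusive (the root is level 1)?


In a balanced binary tree with n leaves the deepest leaf is ceil(log2(n)) edges below the root,
so counting node levels inclusive of root and leaves gives ceil(log2(n)) + 1 levels.
log2(3) = 1.5850
ceil(1.5850) = 2
levels = 2 + 1 = 3

3


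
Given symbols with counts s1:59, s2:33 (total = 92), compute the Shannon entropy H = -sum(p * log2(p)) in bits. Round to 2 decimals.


Computing entropy H = -sum(p_i * log2(p_i)):
  s1: p = 59/92 = 0.6413, -p*log2(p) = 0.4110
  s2: p = 33/92 = 0.3587, -p*log2(p) = 0.5306
H = sum of terms = 0.9416
Rounded to 2 decimals: 0.94

0.94


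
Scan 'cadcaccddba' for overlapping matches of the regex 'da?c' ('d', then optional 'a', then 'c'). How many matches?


Pattern: da?c means 'd', then optional 'a', then 'c'.
Scanning 'cadcaccddba' position-by-position:
  Pos 0: window 'cad' -> no
  Pos 1: window 'adc' -> no
  Pos 2: window 'dca' -> MATCH
  Pos 3: window 'cac' -> no
  Pos 4: window 'acc' -> no
  Pos 5: window 'ccd' -> no
  Pos 6: window 'cdd' -> no
  Pos 7: window 'ddb' -> no
  Pos 8: window 'dba' -> no
  Pos 9: window 'ba' -> no
  Pos 10: window 'a' -> no
Total matches: 1

1


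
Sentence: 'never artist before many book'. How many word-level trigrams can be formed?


Word trigrams from [5] words:
  Trigram 1: (never artist before)
  Trigram 2: (artist before many)
  Trigram 3: (before many book)
Total word trigrams: 5 - 2 = 3

3


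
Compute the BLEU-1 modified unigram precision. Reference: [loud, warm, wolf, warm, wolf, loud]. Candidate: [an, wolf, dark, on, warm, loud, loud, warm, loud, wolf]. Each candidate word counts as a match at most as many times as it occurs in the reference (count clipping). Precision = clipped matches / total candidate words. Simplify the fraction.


Reference word counts: {'loud': 2, 'warm': 2, 'wolf': 2}
Checking each candidate word (with clipping):
  'an' -> not in reference -> no match (matches: 0)
  'wolf' -> in reference (ref count 2, used 1/2) -> match (matches: 1)
  'dark' -> not in reference -> no match (matches: 1)
  'on' -> not in reference -> no match (matches: 1)
  'warm' -> in reference (ref count 2, used 1/2) -> match (matches: 2)
  'loud' -> in reference (ref count 2, used 1/2) -> match (matches: 3)
  'loud' -> in reference (ref count 2, used 2/2) -> match (matches: 4)
  'warm' -> in reference (ref count 2, used 2/2) -> match (matches: 5)
  'loud' -> ref count 2 already used up (2/2) -> clipped, no match (matches: 5)
  'wolf' -> in reference (ref count 2, used 2/2) -> match (matches: 6)
Clipped matches: 6, Candidate length: 10
Precision = 6/10 = 3/5

3/5


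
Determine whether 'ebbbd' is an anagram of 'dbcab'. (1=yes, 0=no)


Sort characters of 'ebbbd': 'bbbde'
Sort characters of 'dbcab': 'abbcd'
Sorted forms differ -> they are NOT anagrams
Result: 0

0


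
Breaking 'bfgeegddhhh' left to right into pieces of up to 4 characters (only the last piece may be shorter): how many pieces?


'bfgeegddhhh' has 11 characters.
Chunking with max size 4:
  Chunk 1: 'bfge' (positions 0-3)
  Chunk 2: 'egdd' (positions 4-7)
  Chunk 3: 'hhh' (positions 8-10)
Total chunks: ceil(11 / 4) = 3

3


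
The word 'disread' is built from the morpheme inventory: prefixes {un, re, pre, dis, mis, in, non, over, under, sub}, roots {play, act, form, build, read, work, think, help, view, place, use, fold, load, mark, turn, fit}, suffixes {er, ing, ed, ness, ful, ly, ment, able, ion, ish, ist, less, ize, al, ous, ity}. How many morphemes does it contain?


Segmenting 'disread' against the inventory:
  'dis' -> prefix (morpheme 1)
  'read' -> root (morpheme 2)
Total morphemes: 2

2


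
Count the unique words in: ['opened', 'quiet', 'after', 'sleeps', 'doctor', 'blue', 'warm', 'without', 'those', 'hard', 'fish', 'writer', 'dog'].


Listing all tokens and tracking unique types:
  Token 1: 'opened' -> NEW (unique so far: 1)
  Token 2: 'quiet' -> NEW (unique so far: 2)
  Token 3: 'after' -> NEW (unique so far: 3)
  Token 4: 'sleeps' -> NEW (unique so far: 4)
  Token 5: 'doctor' -> NEW (unique so far: 5)
  Token 6: 'blue' -> NEW (unique so far: 6)
  Token 7: 'warm' -> NEW (unique so far: 7)
  Token 8: 'without' -> NEW (unique so far: 8)
  Token 9: 'those' -> NEW (unique so far: 9)
  Token 10: 'hard' -> NEW (unique so far: 10)
  Token 11: 'fish' -> NEW (unique so far: 11)
  Token 12: 'writer' -> NEW (unique so far: 12)
  Token 13: 'dog' -> NEW (unique so far: 13)
Unique types: ('after', 'blue', 'doctor', 'dog', 'fish', 'hard', 'opened', 'quiet', 'sleeps', 'those', 'warm', 'without', 'writer')
Vocabulary size: 13

13


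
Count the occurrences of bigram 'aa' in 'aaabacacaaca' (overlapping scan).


Scanning 'aaabacacaaca' for bigram 'aa':
  Position 0: 'aa' -> MATCH
  Position 1: 'aa' -> MATCH
  Position 2: 'ab' -> no
  Position 3: 'ba' -> no
  Position 4: 'ac' -> no
  Position 5: 'ca' -> no
  Position 6: 'ac' -> no
  Position 7: 'ca' -> no
  Position 8: 'aa' -> MATCH
  Position 9: 'ac' -> no
  Position 10: 'ca' -> no
Total matches: 3

3


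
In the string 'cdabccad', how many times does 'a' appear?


Scanning 'cdabccad' for 'a':
  Position 2: 'a' -> MATCH (count: 1)
  Position 6: 'a' -> MATCH (count: 2)
Total occurrences of 'a': 2

2


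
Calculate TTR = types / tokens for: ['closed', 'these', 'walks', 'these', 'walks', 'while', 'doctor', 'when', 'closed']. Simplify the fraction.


Tokens: 9
Unique types: ('closed', 'doctor', 'these', 'walks', 'when', 'while') = 6
TTR = 6/9
Simplify: divide both by 3 -> 2/3
TTR = 2/3

2/3


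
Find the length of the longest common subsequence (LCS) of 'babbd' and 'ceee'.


DP table for LCS of 'babbd' and 'ceee':
       c  e  e  e
    0  0  0  0  0
  b 0  0  0  0  0
  a 0  0  0  0  0
  b 0  0  0  0  0
  b 0  0  0  0  0
  d 0  0  0  0  0
LCS length = 0

0


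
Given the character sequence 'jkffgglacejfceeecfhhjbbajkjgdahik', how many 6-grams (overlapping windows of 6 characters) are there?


String 'jkffgglacejfceeecfhhjbbajkjgdahik' has length L = 33.
Number of overlapping n-grams = L - n + 1
Substituting: 33 - 6 + 1 = 28

28


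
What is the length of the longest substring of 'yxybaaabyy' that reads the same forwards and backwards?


Scanning 'yxybaaabyy' for palindromic substrings.
Substring at positions 2-8: 'ybaaaby'.
Check: reverse('ybaaaby') = 'ybaaaby' -> palindrome confirmed.
Neighbouring characters ('x' / 'y') break symmetry, so it cannot extend further.
No longer palindromic substring exists; longest length = 7

7


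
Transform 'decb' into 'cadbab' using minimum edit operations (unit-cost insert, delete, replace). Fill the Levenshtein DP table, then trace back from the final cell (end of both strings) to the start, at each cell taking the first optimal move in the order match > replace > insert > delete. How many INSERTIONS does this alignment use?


Edit distance = 4. Backtracking from cell (4, 6) with preference match > replace > insert > delete,
then listing the resulting alignment 'decb' -> 'cadbab' left to right:
  Step 1: insert 'c' [insertion #1]
  Step 2: insert 'a' [insertion #2]
  Step 3: keep 'd'
  Step 4: replace e->b
  Step 5: replace c->a
  Step 6: keep 'b'
Total insertions: 2

2


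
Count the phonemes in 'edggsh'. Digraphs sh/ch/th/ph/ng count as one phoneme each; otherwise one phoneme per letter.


Parsing 'edggsh' greedily, digraphs first:
  'e' -> vowel phoneme (phonemes so far: 1)
  'd' -> consonant phoneme (phonemes so far: 2)
  'g' -> consonant phoneme (phonemes so far: 3)
  'g' -> consonant phoneme (phonemes so far: 4)
  'sh' -> digraph (1 consonant phoneme) (phonemes so far: 5)
Total phonemes: 5

5


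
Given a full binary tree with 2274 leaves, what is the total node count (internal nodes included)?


Leaf nodes (terminals): 2274
Internal nodes = n - 1 = 2274 - 1 = 2273
Total = leaves + internal = 2274 + 2273 = 4547

4547


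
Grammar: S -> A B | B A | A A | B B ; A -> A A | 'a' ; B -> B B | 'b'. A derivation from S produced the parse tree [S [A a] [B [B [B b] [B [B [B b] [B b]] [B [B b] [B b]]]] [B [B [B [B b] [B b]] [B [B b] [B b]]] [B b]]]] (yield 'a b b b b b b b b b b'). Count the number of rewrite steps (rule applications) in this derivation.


Every bracketed nonterminal node [X ...] in the tree is produced by exactly one rule application.
Reading the tree off as a leftmost derivation:
  Step 1: S  =>  A B   (applied S -> A B)
  Step 2: A B  =>  a B   (applied A -> a)
  Step 3: a B  =>  a B B   (applied B -> B B)
  Step 4: a B B  =>  a B B B   (applied B -> B B)
  Step 5: a B B B  =>  a b B B   (applied B -> b)
  Step 6: a b B B  =>  a b B B B   (applied B -> B B)
  Step 7: a b B B B  =>  a b B B B B   (applied B -> B B)
  Step 8: a b B B B B  =>  a b b B B B   (applied B -> b)
  Step 9: a b b B B B  =>  a b b b B B   (applied B -> b)
  Step 10: a b b b B B  =>  a b b b B B B   (applied B -> B B)
  Step 11: a b b b B B B  =>  a b b b b B B   (applied B -> b)
  Step 12: a b b b b B B  =>  a b b b b b B   (applied B -> b)
  Step 13: a b b b b b B  =>  a b b b b b B B   (applied B -> B B)
  Step 14: a b b b b b B B  =>  a b b b b b B B B   (applied B -> B B)
  Step 15: a b b b b b B B B  =>  a b b b b b B B B B   (applied B -> B B)
  Step 16: a b b b b b B B B B  =>  a b b b b b b B B B   (applied B -> b)
  Step 17: a b b b b b b B B B  =>  a b b b b b b b B B   (applied B -> b)
  Step 18: a b b b b b b b B B  =>  a b b b b b b b B B B   (applied B -> B B)
  Step 19: a b b b b b b b B B B  =>  a b b b b b b b b B B   (applied B -> b)
  Step 20: a b b b b b b b b B B  =>  a b b b b b b b b b B   (applied B -> b)
  Step 21: a b b b b b b b b b B  =>  a b b b b b b b b b b   (applied B -> b)
Final yield: a b b b b b b b b b b
Total rewrite steps: 21

21


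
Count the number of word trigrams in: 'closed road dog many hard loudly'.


Word trigrams from [6] words:
  Trigram 1: (closed road dog)
  Trigram 2: (road dog many)
  Trigram 3: (dog many hard)
  Trigram 4: (many hard loudly)
Total word trigrams: 6 - 2 = 4

4


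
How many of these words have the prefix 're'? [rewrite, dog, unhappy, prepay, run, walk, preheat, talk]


Checking each word for prefix 're':
  'rewrite' -> YES, starts with 're' (count: 1)
  'dog' -> no (count: 1)
  'unhappy' -> no (count: 1)
  'prepay' -> no (count: 1)
  'run' -> no (count: 1)
  'walk' -> no (count: 1)
  'preheat' -> no (count: 1)
  'talk' -> no (count: 1)
Total with prefix 're': 1

1


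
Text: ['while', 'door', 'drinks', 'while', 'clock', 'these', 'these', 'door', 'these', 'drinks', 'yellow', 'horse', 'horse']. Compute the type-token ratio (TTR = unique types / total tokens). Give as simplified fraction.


Tokens: 13
Unique types: ('clock', 'door', 'drinks', 'horse', 'these', 'while', 'yellow') = 7
TTR = 7/13
Already in lowest terms.

7/13


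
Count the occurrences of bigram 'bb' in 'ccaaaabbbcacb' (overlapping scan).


Scanning 'ccaaaabbbcacb' for bigram 'bb':
  Position 0: 'cc' -> no
  Position 1: 'ca' -> no
  Position 2: 'aa' -> no
  Position 3: 'aa' -> no
  Position 4: 'aa' -> no
  Position 5: 'ab' -> no
  Position 6: 'bb' -> MATCH
  Position 7: 'bb' -> MATCH
  Position 8: 'bc' -> no
  Position 9: 'ca' -> no
  Position 10: 'ac' -> no
  Position 11: 'cb' -> no
Total matches: 2

2


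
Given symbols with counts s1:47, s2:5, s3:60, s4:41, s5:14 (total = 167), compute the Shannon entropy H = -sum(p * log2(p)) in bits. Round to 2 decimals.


Computing entropy H = -sum(p_i * log2(p_i)):
  s1: p = 47/167 = 0.2814, -p*log2(p) = 0.5148
  s2: p = 5/167 = 0.0299, -p*log2(p) = 0.1516
  s3: p = 60/167 = 0.3593, -p*log2(p) = 0.5306
  s4: p = 41/167 = 0.2455, -p*log2(p) = 0.4974
  s5: p = 14/167 = 0.0838, -p*log2(p) = 0.2998
H = sum of terms = 1.9942
Rounded to 2 decimals: 1.99

1.99


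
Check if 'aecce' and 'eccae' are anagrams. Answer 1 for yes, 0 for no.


Sort characters of 'aecce': 'accee'
Sort characters of 'eccae': 'accee'
Sorted forms match -> they ARE anagrams
Result: 1

1


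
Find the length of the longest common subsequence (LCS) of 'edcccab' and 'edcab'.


DP table for LCS of 'edcccab' and 'edcab':
       e  d  c  a  b
    0  0  0  0  0  0
  e 0  1  1  1  1  1
  d 0  1  2  2  2  2
  c 0  1  2  3  3  3
  c 0  1  2  3  3  3
  c 0  1  2  3  3  3
  a 0  1  2  3  4  4
  b 0  1  2  3  4  5
LCS: 'edcab'
LCS length = 5

5
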